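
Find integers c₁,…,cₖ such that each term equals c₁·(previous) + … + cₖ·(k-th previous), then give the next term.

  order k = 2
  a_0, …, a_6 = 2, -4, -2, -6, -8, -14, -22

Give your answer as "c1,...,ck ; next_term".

1,1 ; -36

  a_2 = 1·-4 + 1·2 = -2
  a_3 = 1·-2 + 1·-4 = -6
  a_4 = 1·-6 + 1·-2 = -8
  a_5 = 1·-8 + 1·-6 = -14
  a_6 = 1·-14 + 1·-8 = -22
  a_7 = 1·-22 + 1·-14 = -36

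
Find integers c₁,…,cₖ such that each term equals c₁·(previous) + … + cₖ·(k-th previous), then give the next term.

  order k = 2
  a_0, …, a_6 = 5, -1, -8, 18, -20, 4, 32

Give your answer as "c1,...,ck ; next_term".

  a_2 = -2·-1 + -2·5 = -8
  a_3 = -2·-8 + -2·-1 = 18
  a_4 = -2·18 + -2·-8 = -20
  a_5 = -2·-20 + -2·18 = 4
  a_6 = -2·4 + -2·-20 = 32
  a_7 = -2·32 + -2·4 = -72

-2,-2 ; -72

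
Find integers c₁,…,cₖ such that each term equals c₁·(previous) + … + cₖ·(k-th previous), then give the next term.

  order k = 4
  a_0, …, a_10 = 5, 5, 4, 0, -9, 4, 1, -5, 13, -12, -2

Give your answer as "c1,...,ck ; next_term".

-1,-1,0,-1 ; 19

  a_4 = -1·0 + -1·4 + 0·5 + -1·5 = -9
  a_5 = -1·-9 + -1·0 + 0·4 + -1·5 = 4
  a_6 = -1·4 + -1·-9 + 0·0 + -1·4 = 1
  a_7 = -1·1 + -1·4 + 0·-9 + -1·0 = -5
  a_8 = -1·-5 + -1·1 + 0·4 + -1·-9 = 13
  a_9 = -1·13 + -1·-5 + 0·1 + -1·4 = -12
  a_10 = -1·-12 + -1·13 + 0·-5 + -1·1 = -2
  a_11 = -1·-2 + -1·-12 + 0·13 + -1·-5 = 19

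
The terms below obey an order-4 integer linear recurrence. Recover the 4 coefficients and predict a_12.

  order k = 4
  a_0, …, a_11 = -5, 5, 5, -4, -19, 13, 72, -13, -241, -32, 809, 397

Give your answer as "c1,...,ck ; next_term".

1,-3,2,2 ; -2576

  a_4 = 1·-4 + -3·5 + 2·5 + 2·-5 = -19
  a_5 = 1·-19 + -3·-4 + 2·5 + 2·5 = 13
  a_6 = 1·13 + -3·-19 + 2·-4 + 2·5 = 72
  a_7 = 1·72 + -3·13 + 2·-19 + 2·-4 = -13
  a_8 = 1·-13 + -3·72 + 2·13 + 2·-19 = -241
  a_9 = 1·-241 + -3·-13 + 2·72 + 2·13 = -32
  a_10 = 1·-32 + -3·-241 + 2·-13 + 2·72 = 809
  a_11 = 1·809 + -3·-32 + 2·-241 + 2·-13 = 397
  a_12 = 1·397 + -3·809 + 2·-32 + 2·-241 = -2576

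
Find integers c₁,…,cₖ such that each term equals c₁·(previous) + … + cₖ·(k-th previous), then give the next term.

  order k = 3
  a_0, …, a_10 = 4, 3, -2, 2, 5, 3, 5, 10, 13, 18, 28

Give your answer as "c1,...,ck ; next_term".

1,0,1 ; 41

  a_3 = 1·-2 + 0·3 + 1·4 = 2
  a_4 = 1·2 + 0·-2 + 1·3 = 5
  a_5 = 1·5 + 0·2 + 1·-2 = 3
  a_6 = 1·3 + 0·5 + 1·2 = 5
  a_7 = 1·5 + 0·3 + 1·5 = 10
  a_8 = 1·10 + 0·5 + 1·3 = 13
  a_9 = 1·13 + 0·10 + 1·5 = 18
  a_10 = 1·18 + 0·13 + 1·10 = 28
  a_11 = 1·28 + 0·18 + 1·13 = 41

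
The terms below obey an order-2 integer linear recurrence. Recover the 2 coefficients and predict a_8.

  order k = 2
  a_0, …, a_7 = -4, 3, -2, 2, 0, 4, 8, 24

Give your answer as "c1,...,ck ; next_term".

2,2 ; 64

  a_2 = 2·3 + 2·-4 = -2
  a_3 = 2·-2 + 2·3 = 2
  a_4 = 2·2 + 2·-2 = 0
  a_5 = 2·0 + 2·2 = 4
  a_6 = 2·4 + 2·0 = 8
  a_7 = 2·8 + 2·4 = 24
  a_8 = 2·24 + 2·8 = 64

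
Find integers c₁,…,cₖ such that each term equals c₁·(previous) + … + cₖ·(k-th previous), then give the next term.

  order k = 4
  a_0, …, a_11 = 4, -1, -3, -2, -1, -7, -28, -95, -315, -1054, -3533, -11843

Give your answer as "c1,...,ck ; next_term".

  a_4 = 3·-2 + 1·-3 + 0·-1 + 2·4 = -1
  a_5 = 3·-1 + 1·-2 + 0·-3 + 2·-1 = -7
  a_6 = 3·-7 + 1·-1 + 0·-2 + 2·-3 = -28
  a_7 = 3·-28 + 1·-7 + 0·-1 + 2·-2 = -95
  a_8 = 3·-95 + 1·-28 + 0·-7 + 2·-1 = -315
  a_9 = 3·-315 + 1·-95 + 0·-28 + 2·-7 = -1054
  a_10 = 3·-1054 + 1·-315 + 0·-95 + 2·-28 = -3533
  a_11 = 3·-3533 + 1·-1054 + 0·-315 + 2·-95 = -11843
  a_12 = 3·-11843 + 1·-3533 + 0·-1054 + 2·-315 = -39692

3,1,0,2 ; -39692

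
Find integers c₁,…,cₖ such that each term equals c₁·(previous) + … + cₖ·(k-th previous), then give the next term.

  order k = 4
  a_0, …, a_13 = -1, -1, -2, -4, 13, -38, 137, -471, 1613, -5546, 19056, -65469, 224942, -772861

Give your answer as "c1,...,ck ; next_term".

-3,1,-2,-1 ; 2655407

  a_4 = -3·-4 + 1·-2 + -2·-1 + -1·-1 = 13
  a_5 = -3·13 + 1·-4 + -2·-2 + -1·-1 = -38
  a_6 = -3·-38 + 1·13 + -2·-4 + -1·-2 = 137
  a_7 = -3·137 + 1·-38 + -2·13 + -1·-4 = -471
  a_8 = -3·-471 + 1·137 + -2·-38 + -1·13 = 1613
  a_9 = -3·1613 + 1·-471 + -2·137 + -1·-38 = -5546
  a_10 = -3·-5546 + 1·1613 + -2·-471 + -1·137 = 19056
  a_11 = -3·19056 + 1·-5546 + -2·1613 + -1·-471 = -65469
  a_12 = -3·-65469 + 1·19056 + -2·-5546 + -1·1613 = 224942
  a_13 = -3·224942 + 1·-65469 + -2·19056 + -1·-5546 = -772861
  a_14 = -3·-772861 + 1·224942 + -2·-65469 + -1·19056 = 2655407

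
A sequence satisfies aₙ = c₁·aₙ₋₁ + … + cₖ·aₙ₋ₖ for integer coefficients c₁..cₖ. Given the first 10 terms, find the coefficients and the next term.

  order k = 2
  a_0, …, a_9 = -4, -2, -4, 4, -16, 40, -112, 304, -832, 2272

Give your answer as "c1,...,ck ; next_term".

-2,2 ; -6208

  a_2 = -2·-2 + 2·-4 = -4
  a_3 = -2·-4 + 2·-2 = 4
  a_4 = -2·4 + 2·-4 = -16
  a_5 = -2·-16 + 2·4 = 40
  a_6 = -2·40 + 2·-16 = -112
  a_7 = -2·-112 + 2·40 = 304
  a_8 = -2·304 + 2·-112 = -832
  a_9 = -2·-832 + 2·304 = 2272
  a_10 = -2·2272 + 2·-832 = -6208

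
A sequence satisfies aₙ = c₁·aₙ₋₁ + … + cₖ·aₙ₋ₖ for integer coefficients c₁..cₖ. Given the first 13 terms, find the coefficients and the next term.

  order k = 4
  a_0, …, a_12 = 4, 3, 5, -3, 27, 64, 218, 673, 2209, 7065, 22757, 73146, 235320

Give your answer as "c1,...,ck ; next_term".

  a_4 = 2·-3 + 3·5 + 2·3 + 3·4 = 27
  a_5 = 2·27 + 3·-3 + 2·5 + 3·3 = 64
  a_6 = 2·64 + 3·27 + 2·-3 + 3·5 = 218
  a_7 = 2·218 + 3·64 + 2·27 + 3·-3 = 673
  a_8 = 2·673 + 3·218 + 2·64 + 3·27 = 2209
  a_9 = 2·2209 + 3·673 + 2·218 + 3·64 = 7065
  a_10 = 2·7065 + 3·2209 + 2·673 + 3·218 = 22757
  a_11 = 2·22757 + 3·7065 + 2·2209 + 3·673 = 73146
  a_12 = 2·73146 + 3·22757 + 2·7065 + 3·2209 = 235320
  a_13 = 2·235320 + 3·73146 + 2·22757 + 3·7065 = 756787

2,3,2,3 ; 756787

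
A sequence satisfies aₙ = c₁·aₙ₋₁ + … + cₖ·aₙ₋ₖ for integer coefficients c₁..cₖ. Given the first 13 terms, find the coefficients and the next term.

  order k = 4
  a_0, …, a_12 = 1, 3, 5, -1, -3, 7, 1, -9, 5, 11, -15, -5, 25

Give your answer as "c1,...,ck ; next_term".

  a_4 = -1·-1 + -1·5 + 0·3 + 1·1 = -3
  a_5 = -1·-3 + -1·-1 + 0·5 + 1·3 = 7
  a_6 = -1·7 + -1·-3 + 0·-1 + 1·5 = 1
  a_7 = -1·1 + -1·7 + 0·-3 + 1·-1 = -9
  a_8 = -1·-9 + -1·1 + 0·7 + 1·-3 = 5
  a_9 = -1·5 + -1·-9 + 0·1 + 1·7 = 11
  a_10 = -1·11 + -1·5 + 0·-9 + 1·1 = -15
  a_11 = -1·-15 + -1·11 + 0·5 + 1·-9 = -5
  a_12 = -1·-5 + -1·-15 + 0·11 + 1·5 = 25
  a_13 = -1·25 + -1·-5 + 0·-15 + 1·11 = -9

-1,-1,0,1 ; -9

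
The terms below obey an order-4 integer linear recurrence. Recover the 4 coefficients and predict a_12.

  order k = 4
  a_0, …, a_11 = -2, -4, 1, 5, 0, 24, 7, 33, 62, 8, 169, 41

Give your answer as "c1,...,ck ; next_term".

  a_4 = 0·5 + 2·1 + 2·-4 + -3·-2 = 0
  a_5 = 0·0 + 2·5 + 2·1 + -3·-4 = 24
  a_6 = 0·24 + 2·0 + 2·5 + -3·1 = 7
  a_7 = 0·7 + 2·24 + 2·0 + -3·5 = 33
  a_8 = 0·33 + 2·7 + 2·24 + -3·0 = 62
  a_9 = 0·62 + 2·33 + 2·7 + -3·24 = 8
  a_10 = 0·8 + 2·62 + 2·33 + -3·7 = 169
  a_11 = 0·169 + 2·8 + 2·62 + -3·33 = 41
  a_12 = 0·41 + 2·169 + 2·8 + -3·62 = 168

0,2,2,-3 ; 168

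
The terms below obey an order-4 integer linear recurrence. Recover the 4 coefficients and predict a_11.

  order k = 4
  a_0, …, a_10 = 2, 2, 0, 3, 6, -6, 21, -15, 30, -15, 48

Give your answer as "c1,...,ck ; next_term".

-2,0,3,3 ; -51

  a_4 = -2·3 + 0·0 + 3·2 + 3·2 = 6
  a_5 = -2·6 + 0·3 + 3·0 + 3·2 = -6
  a_6 = -2·-6 + 0·6 + 3·3 + 3·0 = 21
  a_7 = -2·21 + 0·-6 + 3·6 + 3·3 = -15
  a_8 = -2·-15 + 0·21 + 3·-6 + 3·6 = 30
  a_9 = -2·30 + 0·-15 + 3·21 + 3·-6 = -15
  a_10 = -2·-15 + 0·30 + 3·-15 + 3·21 = 48
  a_11 = -2·48 + 0·-15 + 3·30 + 3·-15 = -51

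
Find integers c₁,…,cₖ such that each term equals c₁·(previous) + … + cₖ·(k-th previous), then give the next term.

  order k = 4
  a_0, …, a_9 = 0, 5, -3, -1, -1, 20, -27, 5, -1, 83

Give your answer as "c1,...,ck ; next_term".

-1,-1,-1,3 ; -168

  a_4 = -1·-1 + -1·-3 + -1·5 + 3·0 = -1
  a_5 = -1·-1 + -1·-1 + -1·-3 + 3·5 = 20
  a_6 = -1·20 + -1·-1 + -1·-1 + 3·-3 = -27
  a_7 = -1·-27 + -1·20 + -1·-1 + 3·-1 = 5
  a_8 = -1·5 + -1·-27 + -1·20 + 3·-1 = -1
  a_9 = -1·-1 + -1·5 + -1·-27 + 3·20 = 83
  a_10 = -1·83 + -1·-1 + -1·5 + 3·-27 = -168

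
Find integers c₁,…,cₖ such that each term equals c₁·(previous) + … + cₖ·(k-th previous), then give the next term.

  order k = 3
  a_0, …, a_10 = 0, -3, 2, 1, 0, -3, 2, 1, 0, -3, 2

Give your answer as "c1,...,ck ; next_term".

-1,-1,-1 ; 1

  a_3 = -1·2 + -1·-3 + -1·0 = 1
  a_4 = -1·1 + -1·2 + -1·-3 = 0
  a_5 = -1·0 + -1·1 + -1·2 = -3
  a_6 = -1·-3 + -1·0 + -1·1 = 2
  a_7 = -1·2 + -1·-3 + -1·0 = 1
  a_8 = -1·1 + -1·2 + -1·-3 = 0
  a_9 = -1·0 + -1·1 + -1·2 = -3
  a_10 = -1·-3 + -1·0 + -1·1 = 2
  a_11 = -1·2 + -1·-3 + -1·0 = 1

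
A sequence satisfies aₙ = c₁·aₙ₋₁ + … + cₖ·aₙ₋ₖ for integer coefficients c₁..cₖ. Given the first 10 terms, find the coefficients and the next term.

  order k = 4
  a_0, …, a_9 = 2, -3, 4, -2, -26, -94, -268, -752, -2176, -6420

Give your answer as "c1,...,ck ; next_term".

  a_4 = 4·-2 + -4·4 + 2·-3 + 2·2 = -26
  a_5 = 4·-26 + -4·-2 + 2·4 + 2·-3 = -94
  a_6 = 4·-94 + -4·-26 + 2·-2 + 2·4 = -268
  a_7 = 4·-268 + -4·-94 + 2·-26 + 2·-2 = -752
  a_8 = 4·-752 + -4·-268 + 2·-94 + 2·-26 = -2176
  a_9 = 4·-2176 + -4·-752 + 2·-268 + 2·-94 = -6420
  a_10 = 4·-6420 + -4·-2176 + 2·-752 + 2·-268 = -19016

4,-4,2,2 ; -19016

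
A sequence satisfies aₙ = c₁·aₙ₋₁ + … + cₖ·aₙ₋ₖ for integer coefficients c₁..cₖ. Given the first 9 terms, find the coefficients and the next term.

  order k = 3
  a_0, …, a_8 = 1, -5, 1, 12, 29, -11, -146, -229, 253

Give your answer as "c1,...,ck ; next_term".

1,-3,-4 ; 1524

  a_3 = 1·1 + -3·-5 + -4·1 = 12
  a_4 = 1·12 + -3·1 + -4·-5 = 29
  a_5 = 1·29 + -3·12 + -4·1 = -11
  a_6 = 1·-11 + -3·29 + -4·12 = -146
  a_7 = 1·-146 + -3·-11 + -4·29 = -229
  a_8 = 1·-229 + -3·-146 + -4·-11 = 253
  a_9 = 1·253 + -3·-229 + -4·-146 = 1524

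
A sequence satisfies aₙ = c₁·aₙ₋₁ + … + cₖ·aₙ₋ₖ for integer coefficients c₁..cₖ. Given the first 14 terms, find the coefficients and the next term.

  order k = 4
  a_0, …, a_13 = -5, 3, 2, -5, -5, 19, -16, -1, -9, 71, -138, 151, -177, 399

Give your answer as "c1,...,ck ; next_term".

  a_4 = -2·-5 + -2·2 + -2·3 + 1·-5 = -5
  a_5 = -2·-5 + -2·-5 + -2·2 + 1·3 = 19
  a_6 = -2·19 + -2·-5 + -2·-5 + 1·2 = -16
  a_7 = -2·-16 + -2·19 + -2·-5 + 1·-5 = -1
  a_8 = -2·-1 + -2·-16 + -2·19 + 1·-5 = -9
  a_9 = -2·-9 + -2·-1 + -2·-16 + 1·19 = 71
  a_10 = -2·71 + -2·-9 + -2·-1 + 1·-16 = -138
  a_11 = -2·-138 + -2·71 + -2·-9 + 1·-1 = 151
  a_12 = -2·151 + -2·-138 + -2·71 + 1·-9 = -177
  a_13 = -2·-177 + -2·151 + -2·-138 + 1·71 = 399
  a_14 = -2·399 + -2·-177 + -2·151 + 1·-138 = -884

-2,-2,-2,1 ; -884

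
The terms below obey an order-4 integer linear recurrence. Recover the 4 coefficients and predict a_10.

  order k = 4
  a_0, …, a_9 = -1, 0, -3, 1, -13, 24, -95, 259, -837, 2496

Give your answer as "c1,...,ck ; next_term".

-2,4,2,-1 ; -7727

  a_4 = -2·1 + 4·-3 + 2·0 + -1·-1 = -13
  a_5 = -2·-13 + 4·1 + 2·-3 + -1·0 = 24
  a_6 = -2·24 + 4·-13 + 2·1 + -1·-3 = -95
  a_7 = -2·-95 + 4·24 + 2·-13 + -1·1 = 259
  a_8 = -2·259 + 4·-95 + 2·24 + -1·-13 = -837
  a_9 = -2·-837 + 4·259 + 2·-95 + -1·24 = 2496
  a_10 = -2·2496 + 4·-837 + 2·259 + -1·-95 = -7727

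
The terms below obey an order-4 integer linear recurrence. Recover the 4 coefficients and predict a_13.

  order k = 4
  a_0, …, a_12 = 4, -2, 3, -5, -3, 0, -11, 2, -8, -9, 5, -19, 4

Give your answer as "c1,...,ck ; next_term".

0,1,1,-1 ; -5

  a_4 = 0·-5 + 1·3 + 1·-2 + -1·4 = -3
  a_5 = 0·-3 + 1·-5 + 1·3 + -1·-2 = 0
  a_6 = 0·0 + 1·-3 + 1·-5 + -1·3 = -11
  a_7 = 0·-11 + 1·0 + 1·-3 + -1·-5 = 2
  a_8 = 0·2 + 1·-11 + 1·0 + -1·-3 = -8
  a_9 = 0·-8 + 1·2 + 1·-11 + -1·0 = -9
  a_10 = 0·-9 + 1·-8 + 1·2 + -1·-11 = 5
  a_11 = 0·5 + 1·-9 + 1·-8 + -1·2 = -19
  a_12 = 0·-19 + 1·5 + 1·-9 + -1·-8 = 4
  a_13 = 0·4 + 1·-19 + 1·5 + -1·-9 = -5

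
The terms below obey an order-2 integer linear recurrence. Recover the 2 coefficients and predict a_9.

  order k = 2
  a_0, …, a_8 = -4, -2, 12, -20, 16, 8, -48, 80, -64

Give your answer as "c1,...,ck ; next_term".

  a_2 = -2·-2 + -2·-4 = 12
  a_3 = -2·12 + -2·-2 = -20
  a_4 = -2·-20 + -2·12 = 16
  a_5 = -2·16 + -2·-20 = 8
  a_6 = -2·8 + -2·16 = -48
  a_7 = -2·-48 + -2·8 = 80
  a_8 = -2·80 + -2·-48 = -64
  a_9 = -2·-64 + -2·80 = -32

-2,-2 ; -32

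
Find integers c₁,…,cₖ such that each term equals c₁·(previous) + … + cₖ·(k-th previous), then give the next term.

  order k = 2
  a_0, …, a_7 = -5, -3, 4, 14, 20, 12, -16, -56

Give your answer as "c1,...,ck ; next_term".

  a_2 = 2·-3 + -2·-5 = 4
  a_3 = 2·4 + -2·-3 = 14
  a_4 = 2·14 + -2·4 = 20
  a_5 = 2·20 + -2·14 = 12
  a_6 = 2·12 + -2·20 = -16
  a_7 = 2·-16 + -2·12 = -56
  a_8 = 2·-56 + -2·-16 = -80

2,-2 ; -80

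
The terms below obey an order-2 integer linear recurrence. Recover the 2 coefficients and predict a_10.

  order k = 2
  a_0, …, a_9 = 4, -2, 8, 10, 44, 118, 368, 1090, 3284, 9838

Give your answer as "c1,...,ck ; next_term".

2,3 ; 29528

  a_2 = 2·-2 + 3·4 = 8
  a_3 = 2·8 + 3·-2 = 10
  a_4 = 2·10 + 3·8 = 44
  a_5 = 2·44 + 3·10 = 118
  a_6 = 2·118 + 3·44 = 368
  a_7 = 2·368 + 3·118 = 1090
  a_8 = 2·1090 + 3·368 = 3284
  a_9 = 2·3284 + 3·1090 = 9838
  a_10 = 2·9838 + 3·3284 = 29528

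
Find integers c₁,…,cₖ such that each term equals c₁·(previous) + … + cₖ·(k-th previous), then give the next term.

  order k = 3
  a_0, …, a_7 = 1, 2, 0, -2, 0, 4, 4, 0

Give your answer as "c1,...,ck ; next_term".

  a_3 = 2·0 + -2·2 + 2·1 = -2
  a_4 = 2·-2 + -2·0 + 2·2 = 0
  a_5 = 2·0 + -2·-2 + 2·0 = 4
  a_6 = 2·4 + -2·0 + 2·-2 = 4
  a_7 = 2·4 + -2·4 + 2·0 = 0
  a_8 = 2·0 + -2·4 + 2·4 = 0

2,-2,2 ; 0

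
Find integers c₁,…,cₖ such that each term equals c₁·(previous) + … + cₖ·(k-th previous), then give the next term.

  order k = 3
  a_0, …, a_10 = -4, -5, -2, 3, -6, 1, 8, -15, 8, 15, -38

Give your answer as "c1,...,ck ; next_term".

-1,-1,1 ; 31

  a_3 = -1·-2 + -1·-5 + 1·-4 = 3
  a_4 = -1·3 + -1·-2 + 1·-5 = -6
  a_5 = -1·-6 + -1·3 + 1·-2 = 1
  a_6 = -1·1 + -1·-6 + 1·3 = 8
  a_7 = -1·8 + -1·1 + 1·-6 = -15
  a_8 = -1·-15 + -1·8 + 1·1 = 8
  a_9 = -1·8 + -1·-15 + 1·8 = 15
  a_10 = -1·15 + -1·8 + 1·-15 = -38
  a_11 = -1·-38 + -1·15 + 1·8 = 31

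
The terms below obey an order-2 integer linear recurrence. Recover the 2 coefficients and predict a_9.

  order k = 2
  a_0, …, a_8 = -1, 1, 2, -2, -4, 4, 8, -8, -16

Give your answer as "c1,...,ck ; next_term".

0,-2 ; 16

  a_2 = 0·1 + -2·-1 = 2
  a_3 = 0·2 + -2·1 = -2
  a_4 = 0·-2 + -2·2 = -4
  a_5 = 0·-4 + -2·-2 = 4
  a_6 = 0·4 + -2·-4 = 8
  a_7 = 0·8 + -2·4 = -8
  a_8 = 0·-8 + -2·8 = -16
  a_9 = 0·-16 + -2·-8 = 16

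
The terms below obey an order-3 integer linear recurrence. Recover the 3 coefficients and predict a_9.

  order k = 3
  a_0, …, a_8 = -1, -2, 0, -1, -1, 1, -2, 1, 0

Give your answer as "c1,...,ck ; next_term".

  a_3 = -1·0 + 0·-2 + 1·-1 = -1
  a_4 = -1·-1 + 0·0 + 1·-2 = -1
  a_5 = -1·-1 + 0·-1 + 1·0 = 1
  a_6 = -1·1 + 0·-1 + 1·-1 = -2
  a_7 = -1·-2 + 0·1 + 1·-1 = 1
  a_8 = -1·1 + 0·-2 + 1·1 = 0
  a_9 = -1·0 + 0·1 + 1·-2 = -2

-1,0,1 ; -2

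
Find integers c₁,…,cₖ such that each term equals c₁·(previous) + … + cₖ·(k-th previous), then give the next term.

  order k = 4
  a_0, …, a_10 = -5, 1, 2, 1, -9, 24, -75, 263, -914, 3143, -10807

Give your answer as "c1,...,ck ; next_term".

-4,-3,-4,-1 ; 37192

  a_4 = -4·1 + -3·2 + -4·1 + -1·-5 = -9
  a_5 = -4·-9 + -3·1 + -4·2 + -1·1 = 24
  a_6 = -4·24 + -3·-9 + -4·1 + -1·2 = -75
  a_7 = -4·-75 + -3·24 + -4·-9 + -1·1 = 263
  a_8 = -4·263 + -3·-75 + -4·24 + -1·-9 = -914
  a_9 = -4·-914 + -3·263 + -4·-75 + -1·24 = 3143
  a_10 = -4·3143 + -3·-914 + -4·263 + -1·-75 = -10807
  a_11 = -4·-10807 + -3·3143 + -4·-914 + -1·263 = 37192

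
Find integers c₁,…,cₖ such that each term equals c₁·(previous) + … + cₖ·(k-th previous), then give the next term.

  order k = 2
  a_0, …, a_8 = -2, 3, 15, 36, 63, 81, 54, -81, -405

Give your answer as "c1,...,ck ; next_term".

3,-3 ; -972

  a_2 = 3·3 + -3·-2 = 15
  a_3 = 3·15 + -3·3 = 36
  a_4 = 3·36 + -3·15 = 63
  a_5 = 3·63 + -3·36 = 81
  a_6 = 3·81 + -3·63 = 54
  a_7 = 3·54 + -3·81 = -81
  a_8 = 3·-81 + -3·54 = -405
  a_9 = 3·-405 + -3·-81 = -972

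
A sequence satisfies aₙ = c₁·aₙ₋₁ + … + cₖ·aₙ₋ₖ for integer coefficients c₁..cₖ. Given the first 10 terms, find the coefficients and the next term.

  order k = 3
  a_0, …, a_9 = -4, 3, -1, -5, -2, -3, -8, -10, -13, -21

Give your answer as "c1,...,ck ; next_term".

1,0,1 ; -31

  a_3 = 1·-1 + 0·3 + 1·-4 = -5
  a_4 = 1·-5 + 0·-1 + 1·3 = -2
  a_5 = 1·-2 + 0·-5 + 1·-1 = -3
  a_6 = 1·-3 + 0·-2 + 1·-5 = -8
  a_7 = 1·-8 + 0·-3 + 1·-2 = -10
  a_8 = 1·-10 + 0·-8 + 1·-3 = -13
  a_9 = 1·-13 + 0·-10 + 1·-8 = -21
  a_10 = 1·-21 + 0·-13 + 1·-10 = -31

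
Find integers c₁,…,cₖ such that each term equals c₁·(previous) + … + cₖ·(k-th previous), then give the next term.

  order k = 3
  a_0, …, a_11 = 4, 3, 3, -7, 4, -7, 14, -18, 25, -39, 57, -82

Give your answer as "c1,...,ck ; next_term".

  a_3 = -1·3 + 0·3 + -1·4 = -7
  a_4 = -1·-7 + 0·3 + -1·3 = 4
  a_5 = -1·4 + 0·-7 + -1·3 = -7
  a_6 = -1·-7 + 0·4 + -1·-7 = 14
  a_7 = -1·14 + 0·-7 + -1·4 = -18
  a_8 = -1·-18 + 0·14 + -1·-7 = 25
  a_9 = -1·25 + 0·-18 + -1·14 = -39
  a_10 = -1·-39 + 0·25 + -1·-18 = 57
  a_11 = -1·57 + 0·-39 + -1·25 = -82
  a_12 = -1·-82 + 0·57 + -1·-39 = 121

-1,0,-1 ; 121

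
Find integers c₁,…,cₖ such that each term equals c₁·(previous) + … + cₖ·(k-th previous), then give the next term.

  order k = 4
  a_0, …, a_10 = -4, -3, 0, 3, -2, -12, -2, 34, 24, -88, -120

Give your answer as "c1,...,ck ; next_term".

0,-2,-2,2 ; 196

  a_4 = 0·3 + -2·0 + -2·-3 + 2·-4 = -2
  a_5 = 0·-2 + -2·3 + -2·0 + 2·-3 = -12
  a_6 = 0·-12 + -2·-2 + -2·3 + 2·0 = -2
  a_7 = 0·-2 + -2·-12 + -2·-2 + 2·3 = 34
  a_8 = 0·34 + -2·-2 + -2·-12 + 2·-2 = 24
  a_9 = 0·24 + -2·34 + -2·-2 + 2·-12 = -88
  a_10 = 0·-88 + -2·24 + -2·34 + 2·-2 = -120
  a_11 = 0·-120 + -2·-88 + -2·24 + 2·34 = 196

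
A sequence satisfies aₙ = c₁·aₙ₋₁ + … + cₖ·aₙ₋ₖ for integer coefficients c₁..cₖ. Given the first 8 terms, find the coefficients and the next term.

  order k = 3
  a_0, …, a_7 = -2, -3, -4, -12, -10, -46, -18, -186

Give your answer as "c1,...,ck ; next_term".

-1,4,2 ; 22

  a_3 = -1·-4 + 4·-3 + 2·-2 = -12
  a_4 = -1·-12 + 4·-4 + 2·-3 = -10
  a_5 = -1·-10 + 4·-12 + 2·-4 = -46
  a_6 = -1·-46 + 4·-10 + 2·-12 = -18
  a_7 = -1·-18 + 4·-46 + 2·-10 = -186
  a_8 = -1·-186 + 4·-18 + 2·-46 = 22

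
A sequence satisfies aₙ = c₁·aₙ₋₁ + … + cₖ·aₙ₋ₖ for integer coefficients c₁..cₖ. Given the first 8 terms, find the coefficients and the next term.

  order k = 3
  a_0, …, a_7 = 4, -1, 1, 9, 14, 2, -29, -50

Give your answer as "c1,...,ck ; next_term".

  a_3 = 2·1 + -3·-1 + 1·4 = 9
  a_4 = 2·9 + -3·1 + 1·-1 = 14
  a_5 = 2·14 + -3·9 + 1·1 = 2
  a_6 = 2·2 + -3·14 + 1·9 = -29
  a_7 = 2·-29 + -3·2 + 1·14 = -50
  a_8 = 2·-50 + -3·-29 + 1·2 = -11

2,-3,1 ; -11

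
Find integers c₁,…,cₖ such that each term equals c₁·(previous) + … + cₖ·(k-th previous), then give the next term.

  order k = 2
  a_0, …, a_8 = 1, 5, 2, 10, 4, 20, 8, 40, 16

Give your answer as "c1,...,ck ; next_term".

0,2 ; 80

  a_2 = 0·5 + 2·1 = 2
  a_3 = 0·2 + 2·5 = 10
  a_4 = 0·10 + 2·2 = 4
  a_5 = 0·4 + 2·10 = 20
  a_6 = 0·20 + 2·4 = 8
  a_7 = 0·8 + 2·20 = 40
  a_8 = 0·40 + 2·8 = 16
  a_9 = 0·16 + 2·40 = 80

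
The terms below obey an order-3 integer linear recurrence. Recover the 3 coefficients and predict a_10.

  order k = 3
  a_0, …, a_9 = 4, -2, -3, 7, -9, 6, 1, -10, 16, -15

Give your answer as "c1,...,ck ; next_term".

  a_3 = -1·-3 + 0·-2 + 1·4 = 7
  a_4 = -1·7 + 0·-3 + 1·-2 = -9
  a_5 = -1·-9 + 0·7 + 1·-3 = 6
  a_6 = -1·6 + 0·-9 + 1·7 = 1
  a_7 = -1·1 + 0·6 + 1·-9 = -10
  a_8 = -1·-10 + 0·1 + 1·6 = 16
  a_9 = -1·16 + 0·-10 + 1·1 = -15
  a_10 = -1·-15 + 0·16 + 1·-10 = 5

-1,0,1 ; 5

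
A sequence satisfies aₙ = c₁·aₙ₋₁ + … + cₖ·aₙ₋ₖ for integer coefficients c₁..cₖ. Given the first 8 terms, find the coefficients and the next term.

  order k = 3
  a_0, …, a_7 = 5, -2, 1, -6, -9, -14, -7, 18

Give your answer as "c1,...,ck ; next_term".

  a_3 = 2·1 + -1·-2 + -2·5 = -6
  a_4 = 2·-6 + -1·1 + -2·-2 = -9
  a_5 = 2·-9 + -1·-6 + -2·1 = -14
  a_6 = 2·-14 + -1·-9 + -2·-6 = -7
  a_7 = 2·-7 + -1·-14 + -2·-9 = 18
  a_8 = 2·18 + -1·-7 + -2·-14 = 71

2,-1,-2 ; 71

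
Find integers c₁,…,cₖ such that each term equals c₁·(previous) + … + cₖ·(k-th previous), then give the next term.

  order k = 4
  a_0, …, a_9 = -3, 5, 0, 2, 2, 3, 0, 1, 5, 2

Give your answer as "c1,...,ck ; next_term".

0,-1,1,1 ; -4

  a_4 = 0·2 + -1·0 + 1·5 + 1·-3 = 2
  a_5 = 0·2 + -1·2 + 1·0 + 1·5 = 3
  a_6 = 0·3 + -1·2 + 1·2 + 1·0 = 0
  a_7 = 0·0 + -1·3 + 1·2 + 1·2 = 1
  a_8 = 0·1 + -1·0 + 1·3 + 1·2 = 5
  a_9 = 0·5 + -1·1 + 1·0 + 1·3 = 2
  a_10 = 0·2 + -1·5 + 1·1 + 1·0 = -4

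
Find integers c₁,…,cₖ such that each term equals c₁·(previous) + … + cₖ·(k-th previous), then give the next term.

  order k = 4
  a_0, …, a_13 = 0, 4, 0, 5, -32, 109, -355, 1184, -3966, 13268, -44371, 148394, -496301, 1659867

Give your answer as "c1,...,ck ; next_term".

  a_4 = -4·5 + -3·0 + -3·4 + -1·0 = -32
  a_5 = -4·-32 + -3·5 + -3·0 + -1·4 = 109
  a_6 = -4·109 + -3·-32 + -3·5 + -1·0 = -355
  a_7 = -4·-355 + -3·109 + -3·-32 + -1·5 = 1184
  a_8 = -4·1184 + -3·-355 + -3·109 + -1·-32 = -3966
  a_9 = -4·-3966 + -3·1184 + -3·-355 + -1·109 = 13268
  a_10 = -4·13268 + -3·-3966 + -3·1184 + -1·-355 = -44371
  a_11 = -4·-44371 + -3·13268 + -3·-3966 + -1·1184 = 148394
  a_12 = -4·148394 + -3·-44371 + -3·13268 + -1·-3966 = -496301
  a_13 = -4·-496301 + -3·148394 + -3·-44371 + -1·13268 = 1659867
  a_14 = -4·1659867 + -3·-496301 + -3·148394 + -1·-44371 = -5551376

-4,-3,-3,-1 ; -5551376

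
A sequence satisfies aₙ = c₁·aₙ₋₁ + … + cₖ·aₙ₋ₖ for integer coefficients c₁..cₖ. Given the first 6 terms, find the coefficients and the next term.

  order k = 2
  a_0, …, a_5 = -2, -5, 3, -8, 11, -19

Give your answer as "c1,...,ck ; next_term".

-1,1 ; 30

  a_2 = -1·-5 + 1·-2 = 3
  a_3 = -1·3 + 1·-5 = -8
  a_4 = -1·-8 + 1·3 = 11
  a_5 = -1·11 + 1·-8 = -19
  a_6 = -1·-19 + 1·11 = 30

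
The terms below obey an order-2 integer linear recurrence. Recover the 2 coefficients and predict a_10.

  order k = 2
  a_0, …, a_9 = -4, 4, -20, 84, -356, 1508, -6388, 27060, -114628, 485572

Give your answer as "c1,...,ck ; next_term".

-4,1 ; -2056916

  a_2 = -4·4 + 1·-4 = -20
  a_3 = -4·-20 + 1·4 = 84
  a_4 = -4·84 + 1·-20 = -356
  a_5 = -4·-356 + 1·84 = 1508
  a_6 = -4·1508 + 1·-356 = -6388
  a_7 = -4·-6388 + 1·1508 = 27060
  a_8 = -4·27060 + 1·-6388 = -114628
  a_9 = -4·-114628 + 1·27060 = 485572
  a_10 = -4·485572 + 1·-114628 = -2056916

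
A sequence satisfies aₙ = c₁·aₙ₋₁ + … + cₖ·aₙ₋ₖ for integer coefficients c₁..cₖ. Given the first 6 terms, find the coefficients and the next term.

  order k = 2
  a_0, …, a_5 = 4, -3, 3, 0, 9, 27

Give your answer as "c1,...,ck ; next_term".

  a_2 = 3·-3 + 3·4 = 3
  a_3 = 3·3 + 3·-3 = 0
  a_4 = 3·0 + 3·3 = 9
  a_5 = 3·9 + 3·0 = 27
  a_6 = 3·27 + 3·9 = 108

3,3 ; 108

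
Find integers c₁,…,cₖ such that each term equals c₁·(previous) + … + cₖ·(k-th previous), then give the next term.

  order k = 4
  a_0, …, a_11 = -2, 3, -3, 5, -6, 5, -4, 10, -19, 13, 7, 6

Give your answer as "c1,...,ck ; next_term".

  a_4 = -1·5 + -2·-3 + -1·3 + 2·-2 = -6
  a_5 = -1·-6 + -2·5 + -1·-3 + 2·3 = 5
  a_6 = -1·5 + -2·-6 + -1·5 + 2·-3 = -4
  a_7 = -1·-4 + -2·5 + -1·-6 + 2·5 = 10
  a_8 = -1·10 + -2·-4 + -1·5 + 2·-6 = -19
  a_9 = -1·-19 + -2·10 + -1·-4 + 2·5 = 13
  a_10 = -1·13 + -2·-19 + -1·10 + 2·-4 = 7
  a_11 = -1·7 + -2·13 + -1·-19 + 2·10 = 6
  a_12 = -1·6 + -2·7 + -1·13 + 2·-19 = -71

-1,-2,-1,2 ; -71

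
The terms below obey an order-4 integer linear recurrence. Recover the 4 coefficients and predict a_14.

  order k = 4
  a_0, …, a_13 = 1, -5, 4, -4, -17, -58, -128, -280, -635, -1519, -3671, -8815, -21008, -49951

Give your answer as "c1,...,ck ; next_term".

3,-2,0,3 ; -118850

  a_4 = 3·-4 + -2·4 + 0·-5 + 3·1 = -17
  a_5 = 3·-17 + -2·-4 + 0·4 + 3·-5 = -58
  a_6 = 3·-58 + -2·-17 + 0·-4 + 3·4 = -128
  a_7 = 3·-128 + -2·-58 + 0·-17 + 3·-4 = -280
  a_8 = 3·-280 + -2·-128 + 0·-58 + 3·-17 = -635
  a_9 = 3·-635 + -2·-280 + 0·-128 + 3·-58 = -1519
  a_10 = 3·-1519 + -2·-635 + 0·-280 + 3·-128 = -3671
  a_11 = 3·-3671 + -2·-1519 + 0·-635 + 3·-280 = -8815
  a_12 = 3·-8815 + -2·-3671 + 0·-1519 + 3·-635 = -21008
  a_13 = 3·-21008 + -2·-8815 + 0·-3671 + 3·-1519 = -49951
  a_14 = 3·-49951 + -2·-21008 + 0·-8815 + 3·-3671 = -118850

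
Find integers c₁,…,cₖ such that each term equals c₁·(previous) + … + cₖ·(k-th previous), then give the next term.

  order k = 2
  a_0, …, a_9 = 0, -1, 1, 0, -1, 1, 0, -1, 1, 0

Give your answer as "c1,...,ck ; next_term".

  a_2 = -1·-1 + -1·0 = 1
  a_3 = -1·1 + -1·-1 = 0
  a_4 = -1·0 + -1·1 = -1
  a_5 = -1·-1 + -1·0 = 1
  a_6 = -1·1 + -1·-1 = 0
  a_7 = -1·0 + -1·1 = -1
  a_8 = -1·-1 + -1·0 = 1
  a_9 = -1·1 + -1·-1 = 0
  a_10 = -1·0 + -1·1 = -1

-1,-1 ; -1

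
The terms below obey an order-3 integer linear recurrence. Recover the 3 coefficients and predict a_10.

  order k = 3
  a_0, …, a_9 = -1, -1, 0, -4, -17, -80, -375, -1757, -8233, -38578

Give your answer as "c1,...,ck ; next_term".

  a_3 = 4·0 + 3·-1 + 1·-1 = -4
  a_4 = 4·-4 + 3·0 + 1·-1 = -17
  a_5 = 4·-17 + 3·-4 + 1·0 = -80
  a_6 = 4·-80 + 3·-17 + 1·-4 = -375
  a_7 = 4·-375 + 3·-80 + 1·-17 = -1757
  a_8 = 4·-1757 + 3·-375 + 1·-80 = -8233
  a_9 = 4·-8233 + 3·-1757 + 1·-375 = -38578
  a_10 = 4·-38578 + 3·-8233 + 1·-1757 = -180768

4,3,1 ; -180768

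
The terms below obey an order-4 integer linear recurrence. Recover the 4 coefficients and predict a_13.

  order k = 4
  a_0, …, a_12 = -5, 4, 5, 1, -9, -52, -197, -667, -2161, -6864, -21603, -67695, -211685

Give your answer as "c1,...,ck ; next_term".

  a_4 = 4·1 + -2·5 + -2·4 + -1·-5 = -9
  a_5 = 4·-9 + -2·1 + -2·5 + -1·4 = -52
  a_6 = 4·-52 + -2·-9 + -2·1 + -1·5 = -197
  a_7 = 4·-197 + -2·-52 + -2·-9 + -1·1 = -667
  a_8 = 4·-667 + -2·-197 + -2·-52 + -1·-9 = -2161
  a_9 = 4·-2161 + -2·-667 + -2·-197 + -1·-52 = -6864
  a_10 = 4·-6864 + -2·-2161 + -2·-667 + -1·-197 = -21603
  a_11 = 4·-21603 + -2·-6864 + -2·-2161 + -1·-667 = -67695
  a_12 = 4·-67695 + -2·-21603 + -2·-6864 + -1·-2161 = -211685
  a_13 = 4·-211685 + -2·-67695 + -2·-21603 + -1·-6864 = -661280

4,-2,-2,-1 ; -661280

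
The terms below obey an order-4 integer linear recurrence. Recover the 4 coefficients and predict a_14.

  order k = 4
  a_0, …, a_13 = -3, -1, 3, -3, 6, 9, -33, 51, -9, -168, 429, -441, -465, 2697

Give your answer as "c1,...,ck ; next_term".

  a_4 = -1·-3 + -1·3 + 3·-1 + -3·-3 = 6
  a_5 = -1·6 + -1·-3 + 3·3 + -3·-1 = 9
  a_6 = -1·9 + -1·6 + 3·-3 + -3·3 = -33
  a_7 = -1·-33 + -1·9 + 3·6 + -3·-3 = 51
  a_8 = -1·51 + -1·-33 + 3·9 + -3·6 = -9
  a_9 = -1·-9 + -1·51 + 3·-33 + -3·9 = -168
  a_10 = -1·-168 + -1·-9 + 3·51 + -3·-33 = 429
  a_11 = -1·429 + -1·-168 + 3·-9 + -3·51 = -441
  a_12 = -1·-441 + -1·429 + 3·-168 + -3·-9 = -465
  a_13 = -1·-465 + -1·-441 + 3·429 + -3·-168 = 2697
  a_14 = -1·2697 + -1·-465 + 3·-441 + -3·429 = -4842

-1,-1,3,-3 ; -4842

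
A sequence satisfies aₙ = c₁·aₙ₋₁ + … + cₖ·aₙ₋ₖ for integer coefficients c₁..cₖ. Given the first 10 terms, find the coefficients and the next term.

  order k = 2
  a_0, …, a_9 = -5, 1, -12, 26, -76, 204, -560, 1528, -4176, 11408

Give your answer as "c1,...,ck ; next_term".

-2,2 ; -31168

  a_2 = -2·1 + 2·-5 = -12
  a_3 = -2·-12 + 2·1 = 26
  a_4 = -2·26 + 2·-12 = -76
  a_5 = -2·-76 + 2·26 = 204
  a_6 = -2·204 + 2·-76 = -560
  a_7 = -2·-560 + 2·204 = 1528
  a_8 = -2·1528 + 2·-560 = -4176
  a_9 = -2·-4176 + 2·1528 = 11408
  a_10 = -2·11408 + 2·-4176 = -31168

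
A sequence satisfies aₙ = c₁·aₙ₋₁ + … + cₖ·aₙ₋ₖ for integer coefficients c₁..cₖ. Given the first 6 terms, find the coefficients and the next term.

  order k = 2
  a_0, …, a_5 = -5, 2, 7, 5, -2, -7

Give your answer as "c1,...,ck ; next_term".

1,-1 ; -5

  a_2 = 1·2 + -1·-5 = 7
  a_3 = 1·7 + -1·2 = 5
  a_4 = 1·5 + -1·7 = -2
  a_5 = 1·-2 + -1·5 = -7
  a_6 = 1·-7 + -1·-2 = -5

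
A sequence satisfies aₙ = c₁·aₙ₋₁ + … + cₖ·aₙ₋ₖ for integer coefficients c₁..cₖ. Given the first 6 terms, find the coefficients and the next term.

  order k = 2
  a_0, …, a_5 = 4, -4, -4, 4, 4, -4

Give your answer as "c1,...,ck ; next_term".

0,-1 ; -4

  a_2 = 0·-4 + -1·4 = -4
  a_3 = 0·-4 + -1·-4 = 4
  a_4 = 0·4 + -1·-4 = 4
  a_5 = 0·4 + -1·4 = -4
  a_6 = 0·-4 + -1·4 = -4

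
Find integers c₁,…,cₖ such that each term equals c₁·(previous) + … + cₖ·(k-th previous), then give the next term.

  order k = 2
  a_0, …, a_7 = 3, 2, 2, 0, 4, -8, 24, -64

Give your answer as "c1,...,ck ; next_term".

-2,2 ; 176

  a_2 = -2·2 + 2·3 = 2
  a_3 = -2·2 + 2·2 = 0
  a_4 = -2·0 + 2·2 = 4
  a_5 = -2·4 + 2·0 = -8
  a_6 = -2·-8 + 2·4 = 24
  a_7 = -2·24 + 2·-8 = -64
  a_8 = -2·-64 + 2·24 = 176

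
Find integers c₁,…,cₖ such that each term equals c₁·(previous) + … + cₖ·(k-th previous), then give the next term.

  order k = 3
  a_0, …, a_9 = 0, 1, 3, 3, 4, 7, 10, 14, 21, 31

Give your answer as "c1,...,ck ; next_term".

  a_3 = 1·3 + 0·1 + 1·0 = 3
  a_4 = 1·3 + 0·3 + 1·1 = 4
  a_5 = 1·4 + 0·3 + 1·3 = 7
  a_6 = 1·7 + 0·4 + 1·3 = 10
  a_7 = 1·10 + 0·7 + 1·4 = 14
  a_8 = 1·14 + 0·10 + 1·7 = 21
  a_9 = 1·21 + 0·14 + 1·10 = 31
  a_10 = 1·31 + 0·21 + 1·14 = 45

1,0,1 ; 45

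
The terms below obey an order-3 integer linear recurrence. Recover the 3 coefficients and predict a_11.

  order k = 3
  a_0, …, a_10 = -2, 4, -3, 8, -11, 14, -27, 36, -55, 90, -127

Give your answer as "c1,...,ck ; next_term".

0,1,-2 ; 200

  a_3 = 0·-3 + 1·4 + -2·-2 = 8
  a_4 = 0·8 + 1·-3 + -2·4 = -11
  a_5 = 0·-11 + 1·8 + -2·-3 = 14
  a_6 = 0·14 + 1·-11 + -2·8 = -27
  a_7 = 0·-27 + 1·14 + -2·-11 = 36
  a_8 = 0·36 + 1·-27 + -2·14 = -55
  a_9 = 0·-55 + 1·36 + -2·-27 = 90
  a_10 = 0·90 + 1·-55 + -2·36 = -127
  a_11 = 0·-127 + 1·90 + -2·-55 = 200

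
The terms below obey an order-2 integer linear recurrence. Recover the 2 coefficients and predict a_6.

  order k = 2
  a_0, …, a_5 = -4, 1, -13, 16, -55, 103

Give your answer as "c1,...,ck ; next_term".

-1,3 ; -268

  a_2 = -1·1 + 3·-4 = -13
  a_3 = -1·-13 + 3·1 = 16
  a_4 = -1·16 + 3·-13 = -55
  a_5 = -1·-55 + 3·16 = 103
  a_6 = -1·103 + 3·-55 = -268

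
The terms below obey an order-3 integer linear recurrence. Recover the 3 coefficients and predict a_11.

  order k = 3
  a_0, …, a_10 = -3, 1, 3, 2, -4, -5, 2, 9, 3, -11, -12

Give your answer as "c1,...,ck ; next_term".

  a_3 = 0·3 + -1·1 + -1·-3 = 2
  a_4 = 0·2 + -1·3 + -1·1 = -4
  a_5 = 0·-4 + -1·2 + -1·3 = -5
  a_6 = 0·-5 + -1·-4 + -1·2 = 2
  a_7 = 0·2 + -1·-5 + -1·-4 = 9
  a_8 = 0·9 + -1·2 + -1·-5 = 3
  a_9 = 0·3 + -1·9 + -1·2 = -11
  a_10 = 0·-11 + -1·3 + -1·9 = -12
  a_11 = 0·-12 + -1·-11 + -1·3 = 8

0,-1,-1 ; 8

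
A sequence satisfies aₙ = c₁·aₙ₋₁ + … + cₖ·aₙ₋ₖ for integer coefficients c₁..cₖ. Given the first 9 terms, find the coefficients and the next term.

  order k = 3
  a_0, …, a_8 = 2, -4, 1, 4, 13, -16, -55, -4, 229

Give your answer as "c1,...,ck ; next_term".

  a_3 = 0·1 + -3·-4 + -4·2 = 4
  a_4 = 0·4 + -3·1 + -4·-4 = 13
  a_5 = 0·13 + -3·4 + -4·1 = -16
  a_6 = 0·-16 + -3·13 + -4·4 = -55
  a_7 = 0·-55 + -3·-16 + -4·13 = -4
  a_8 = 0·-4 + -3·-55 + -4·-16 = 229
  a_9 = 0·229 + -3·-4 + -4·-55 = 232

0,-3,-4 ; 232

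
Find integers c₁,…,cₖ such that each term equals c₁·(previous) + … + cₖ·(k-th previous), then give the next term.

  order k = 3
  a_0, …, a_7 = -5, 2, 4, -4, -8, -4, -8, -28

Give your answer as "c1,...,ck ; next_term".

  a_3 = 2·4 + -1·2 + 2·-5 = -4
  a_4 = 2·-4 + -1·4 + 2·2 = -8
  a_5 = 2·-8 + -1·-4 + 2·4 = -4
  a_6 = 2·-4 + -1·-8 + 2·-4 = -8
  a_7 = 2·-8 + -1·-4 + 2·-8 = -28
  a_8 = 2·-28 + -1·-8 + 2·-4 = -56

2,-1,2 ; -56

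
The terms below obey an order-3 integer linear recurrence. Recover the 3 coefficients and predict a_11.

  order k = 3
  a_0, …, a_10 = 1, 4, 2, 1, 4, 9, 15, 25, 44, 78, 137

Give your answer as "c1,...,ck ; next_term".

2,-1,1 ; 240

  a_3 = 2·2 + -1·4 + 1·1 = 1
  a_4 = 2·1 + -1·2 + 1·4 = 4
  a_5 = 2·4 + -1·1 + 1·2 = 9
  a_6 = 2·9 + -1·4 + 1·1 = 15
  a_7 = 2·15 + -1·9 + 1·4 = 25
  a_8 = 2·25 + -1·15 + 1·9 = 44
  a_9 = 2·44 + -1·25 + 1·15 = 78
  a_10 = 2·78 + -1·44 + 1·25 = 137
  a_11 = 2·137 + -1·78 + 1·44 = 240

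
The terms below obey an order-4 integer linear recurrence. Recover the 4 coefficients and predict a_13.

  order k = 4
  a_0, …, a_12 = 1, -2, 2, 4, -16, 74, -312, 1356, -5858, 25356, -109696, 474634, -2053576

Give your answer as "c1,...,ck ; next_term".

  a_4 = -4·4 + 2·2 + 3·-2 + 2·1 = -16
  a_5 = -4·-16 + 2·4 + 3·2 + 2·-2 = 74
  a_6 = -4·74 + 2·-16 + 3·4 + 2·2 = -312
  a_7 = -4·-312 + 2·74 + 3·-16 + 2·4 = 1356
  a_8 = -4·1356 + 2·-312 + 3·74 + 2·-16 = -5858
  a_9 = -4·-5858 + 2·1356 + 3·-312 + 2·74 = 25356
  a_10 = -4·25356 + 2·-5858 + 3·1356 + 2·-312 = -109696
  a_11 = -4·-109696 + 2·25356 + 3·-5858 + 2·1356 = 474634
  a_12 = -4·474634 + 2·-109696 + 3·25356 + 2·-5858 = -2053576
  a_13 = -4·-2053576 + 2·474634 + 3·-109696 + 2·25356 = 8885196

-4,2,3,2 ; 8885196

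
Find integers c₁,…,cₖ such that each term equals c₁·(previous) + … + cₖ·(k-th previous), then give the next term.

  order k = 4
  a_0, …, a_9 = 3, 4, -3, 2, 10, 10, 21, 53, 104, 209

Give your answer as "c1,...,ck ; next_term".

  a_4 = 1·2 + 1·-3 + 2·4 + 1·3 = 10
  a_5 = 1·10 + 1·2 + 2·-3 + 1·4 = 10
  a_6 = 1·10 + 1·10 + 2·2 + 1·-3 = 21
  a_7 = 1·21 + 1·10 + 2·10 + 1·2 = 53
  a_8 = 1·53 + 1·21 + 2·10 + 1·10 = 104
  a_9 = 1·104 + 1·53 + 2·21 + 1·10 = 209
  a_10 = 1·209 + 1·104 + 2·53 + 1·21 = 440

1,1,2,1 ; 440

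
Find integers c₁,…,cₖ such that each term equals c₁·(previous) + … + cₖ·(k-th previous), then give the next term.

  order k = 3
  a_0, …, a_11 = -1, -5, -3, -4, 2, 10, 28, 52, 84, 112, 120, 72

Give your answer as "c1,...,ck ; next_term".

2,0,-2 ; -80

  a_3 = 2·-3 + 0·-5 + -2·-1 = -4
  a_4 = 2·-4 + 0·-3 + -2·-5 = 2
  a_5 = 2·2 + 0·-4 + -2·-3 = 10
  a_6 = 2·10 + 0·2 + -2·-4 = 28
  a_7 = 2·28 + 0·10 + -2·2 = 52
  a_8 = 2·52 + 0·28 + -2·10 = 84
  a_9 = 2·84 + 0·52 + -2·28 = 112
  a_10 = 2·112 + 0·84 + -2·52 = 120
  a_11 = 2·120 + 0·112 + -2·84 = 72
  a_12 = 2·72 + 0·120 + -2·112 = -80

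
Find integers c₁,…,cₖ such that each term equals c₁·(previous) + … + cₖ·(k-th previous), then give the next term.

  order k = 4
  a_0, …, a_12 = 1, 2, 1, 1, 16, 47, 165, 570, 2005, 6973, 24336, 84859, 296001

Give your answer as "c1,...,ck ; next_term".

  a_4 = 2·1 + 4·1 + 3·2 + 4·1 = 16
  a_5 = 2·16 + 4·1 + 3·1 + 4·2 = 47
  a_6 = 2·47 + 4·16 + 3·1 + 4·1 = 165
  a_7 = 2·165 + 4·47 + 3·16 + 4·1 = 570
  a_8 = 2·570 + 4·165 + 3·47 + 4·16 = 2005
  a_9 = 2·2005 + 4·570 + 3·165 + 4·47 = 6973
  a_10 = 2·6973 + 4·2005 + 3·570 + 4·165 = 24336
  a_11 = 2·24336 + 4·6973 + 3·2005 + 4·570 = 84859
  a_12 = 2·84859 + 4·24336 + 3·6973 + 4·2005 = 296001
  a_13 = 2·296001 + 4·84859 + 3·24336 + 4·6973 = 1032338

2,4,3,4 ; 1032338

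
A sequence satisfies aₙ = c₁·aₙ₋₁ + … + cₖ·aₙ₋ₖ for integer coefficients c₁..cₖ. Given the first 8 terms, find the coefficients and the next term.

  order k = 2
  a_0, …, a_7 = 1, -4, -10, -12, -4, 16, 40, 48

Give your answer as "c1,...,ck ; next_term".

  a_2 = 2·-4 + -2·1 = -10
  a_3 = 2·-10 + -2·-4 = -12
  a_4 = 2·-12 + -2·-10 = -4
  a_5 = 2·-4 + -2·-12 = 16
  a_6 = 2·16 + -2·-4 = 40
  a_7 = 2·40 + -2·16 = 48
  a_8 = 2·48 + -2·40 = 16

2,-2 ; 16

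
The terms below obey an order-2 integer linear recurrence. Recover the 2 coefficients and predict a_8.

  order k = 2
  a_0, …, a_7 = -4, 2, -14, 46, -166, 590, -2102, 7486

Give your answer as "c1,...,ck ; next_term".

-3,2 ; -26662

  a_2 = -3·2 + 2·-4 = -14
  a_3 = -3·-14 + 2·2 = 46
  a_4 = -3·46 + 2·-14 = -166
  a_5 = -3·-166 + 2·46 = 590
  a_6 = -3·590 + 2·-166 = -2102
  a_7 = -3·-2102 + 2·590 = 7486
  a_8 = -3·7486 + 2·-2102 = -26662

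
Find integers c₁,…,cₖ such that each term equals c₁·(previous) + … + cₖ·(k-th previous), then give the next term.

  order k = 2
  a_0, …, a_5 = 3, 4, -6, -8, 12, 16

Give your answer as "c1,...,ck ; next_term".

  a_2 = 0·4 + -2·3 = -6
  a_3 = 0·-6 + -2·4 = -8
  a_4 = 0·-8 + -2·-6 = 12
  a_5 = 0·12 + -2·-8 = 16
  a_6 = 0·16 + -2·12 = -24

0,-2 ; -24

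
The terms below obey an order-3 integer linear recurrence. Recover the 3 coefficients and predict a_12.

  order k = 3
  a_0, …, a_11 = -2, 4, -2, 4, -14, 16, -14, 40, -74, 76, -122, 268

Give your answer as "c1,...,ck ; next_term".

  a_3 = -1·-2 + -1·4 + -3·-2 = 4
  a_4 = -1·4 + -1·-2 + -3·4 = -14
  a_5 = -1·-14 + -1·4 + -3·-2 = 16
  a_6 = -1·16 + -1·-14 + -3·4 = -14
  a_7 = -1·-14 + -1·16 + -3·-14 = 40
  a_8 = -1·40 + -1·-14 + -3·16 = -74
  a_9 = -1·-74 + -1·40 + -3·-14 = 76
  a_10 = -1·76 + -1·-74 + -3·40 = -122
  a_11 = -1·-122 + -1·76 + -3·-74 = 268
  a_12 = -1·268 + -1·-122 + -3·76 = -374

-1,-1,-3 ; -374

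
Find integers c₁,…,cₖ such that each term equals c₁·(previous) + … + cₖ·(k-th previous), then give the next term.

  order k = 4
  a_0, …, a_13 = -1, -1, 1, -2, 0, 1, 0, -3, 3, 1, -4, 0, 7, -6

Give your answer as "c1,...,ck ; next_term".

  a_4 = -1·-2 + -1·1 + 0·-1 + 1·-1 = 0
  a_5 = -1·0 + -1·-2 + 0·1 + 1·-1 = 1
  a_6 = -1·1 + -1·0 + 0·-2 + 1·1 = 0
  a_7 = -1·0 + -1·1 + 0·0 + 1·-2 = -3
  a_8 = -1·-3 + -1·0 + 0·1 + 1·0 = 3
  a_9 = -1·3 + -1·-3 + 0·0 + 1·1 = 1
  a_10 = -1·1 + -1·3 + 0·-3 + 1·0 = -4
  a_11 = -1·-4 + -1·1 + 0·3 + 1·-3 = 0
  a_12 = -1·0 + -1·-4 + 0·1 + 1·3 = 7
  a_13 = -1·7 + -1·0 + 0·-4 + 1·1 = -6
  a_14 = -1·-6 + -1·7 + 0·0 + 1·-4 = -5

-1,-1,0,1 ; -5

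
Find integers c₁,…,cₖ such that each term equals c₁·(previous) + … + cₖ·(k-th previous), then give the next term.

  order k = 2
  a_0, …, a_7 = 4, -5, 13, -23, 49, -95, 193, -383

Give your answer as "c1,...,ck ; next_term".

-1,2 ; 769

  a_2 = -1·-5 + 2·4 = 13
  a_3 = -1·13 + 2·-5 = -23
  a_4 = -1·-23 + 2·13 = 49
  a_5 = -1·49 + 2·-23 = -95
  a_6 = -1·-95 + 2·49 = 193
  a_7 = -1·193 + 2·-95 = -383
  a_8 = -1·-383 + 2·193 = 769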